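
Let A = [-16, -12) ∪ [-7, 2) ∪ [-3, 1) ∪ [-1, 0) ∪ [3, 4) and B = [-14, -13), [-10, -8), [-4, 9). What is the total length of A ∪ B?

A, merged: [-16, -12), [-7, 2), [3, 4).
A ∪ B = [-16, -12), [-10, -8), [-7, 9).
Total: 4 + 2 + 16 = 22.

22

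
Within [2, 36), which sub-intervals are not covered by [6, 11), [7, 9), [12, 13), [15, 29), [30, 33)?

After merging, the occupied span is [6, 11), [12, 13), [15, 29), [30, 33).
Uncovered inside [2, 36): [2, 6), [11, 12), [13, 15), [29, 30), [33, 36).

[2, 6) ∪ [11, 12) ∪ [13, 15) ∪ [29, 30) ∪ [33, 36)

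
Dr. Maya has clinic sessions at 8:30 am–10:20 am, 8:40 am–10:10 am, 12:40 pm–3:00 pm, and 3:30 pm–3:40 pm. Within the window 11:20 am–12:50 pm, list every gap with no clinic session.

11:20 am-12:40 pm

The merged coverage is 8:30 am-10:20 am, 12:40 pm-3:00 pm, 3:30 pm-3:40 pm.
Complement within 11:20 am-12:50 pm: 11:20 am-12:40 pm.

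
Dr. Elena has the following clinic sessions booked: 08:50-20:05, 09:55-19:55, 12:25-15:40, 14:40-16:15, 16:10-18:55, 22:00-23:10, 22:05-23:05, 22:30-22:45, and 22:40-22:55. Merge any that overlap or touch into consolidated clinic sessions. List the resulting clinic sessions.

09:55–19:55 overlaps/touches 08:50–20:05 → extend to 08:50–20:05.
12:25–15:40 overlaps/touches 08:50–20:05 → extend to 08:50–20:05.
14:40–16:15 overlaps/touches 08:50–20:05 → extend to 08:50–20:05.
16:10–18:55 overlaps/touches 08:50–20:05 → extend to 08:50–20:05.
22:00–23:10 is disjoint → start new block.
22:05–23:05 overlaps/touches 22:00–23:10 → extend to 22:00–23:10.
22:30–22:45 overlaps/touches 22:00–23:10 → extend to 22:00–23:10.
22:40–22:55 overlaps/touches 22:00–23:10 → extend to 22:00–23:10.

08:50–20:05, 22:00–23:10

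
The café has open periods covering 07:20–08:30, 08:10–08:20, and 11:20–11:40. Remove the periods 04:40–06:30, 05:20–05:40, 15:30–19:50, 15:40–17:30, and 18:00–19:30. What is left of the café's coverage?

First set merges to 07:20–08:30, 11:20–11:40.
Second set merges to 04:40–06:30, 15:30–19:50.
07:20–08:30: nothing removed.
11:20–11:40: nothing removed.

07:20–08:30, 11:20–11:40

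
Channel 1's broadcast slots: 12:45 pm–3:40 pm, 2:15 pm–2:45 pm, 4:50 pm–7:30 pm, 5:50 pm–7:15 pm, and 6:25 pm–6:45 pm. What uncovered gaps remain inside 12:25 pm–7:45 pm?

12:25 pm-12:45 pm, 3:40 pm-4:50 pm, 7:30 pm-7:45 pm

After merging, the occupied span is 12:45 pm-3:40 pm, 4:50 pm-7:30 pm.
Gaps within 12:25 pm-7:45 pm: 12:25 pm-12:45 pm, 3:40 pm-4:50 pm, 7:30 pm-7:45 pm.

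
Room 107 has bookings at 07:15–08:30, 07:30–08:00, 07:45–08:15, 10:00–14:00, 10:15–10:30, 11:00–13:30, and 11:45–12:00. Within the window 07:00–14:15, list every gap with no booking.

07:00–07:15, 08:30–10:00, 14:00–14:15

Covered (merged): 07:15–08:30, 10:00–14:00.
Complement within 07:00–14:15: 07:00–07:15, 08:30–10:00, 14:00–14:15.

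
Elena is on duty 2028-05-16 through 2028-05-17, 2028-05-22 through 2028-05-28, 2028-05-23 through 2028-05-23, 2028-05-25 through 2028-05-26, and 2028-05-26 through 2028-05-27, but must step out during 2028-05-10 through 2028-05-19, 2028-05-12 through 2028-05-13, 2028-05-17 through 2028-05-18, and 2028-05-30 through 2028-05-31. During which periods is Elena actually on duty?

2028-05-22 through 2028-05-28

A, merged: 2028-05-16 through 2028-05-17, 2028-05-22 through 2028-05-28.
B, merged: 2028-05-10 through 2028-05-19, 2028-05-30 through 2028-05-31.
2028-05-16 through 2028-05-17: entirely removed.
2028-05-22 through 2028-05-28: nothing removed.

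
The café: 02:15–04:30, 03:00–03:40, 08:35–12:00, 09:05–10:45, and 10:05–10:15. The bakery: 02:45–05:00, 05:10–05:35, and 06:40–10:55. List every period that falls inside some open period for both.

A, merged: 02:15–04:30, 08:35–12:00.
02:15–04:30 ∩ B → 02:45–04:30.
08:35–12:00 ∩ B → 08:35–10:55.

02:45–04:30, 08:35–10:55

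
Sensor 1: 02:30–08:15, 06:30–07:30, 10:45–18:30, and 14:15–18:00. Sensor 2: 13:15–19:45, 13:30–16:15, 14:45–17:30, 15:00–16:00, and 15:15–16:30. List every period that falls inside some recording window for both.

13:15–18:30

Merge the first list: 02:30–08:15, 10:45–18:30.
Merge the second list: 13:15–19:45.
02:30–08:15: no overlap with the second set.
10:45–18:30 meets the second set on 13:15–18:30.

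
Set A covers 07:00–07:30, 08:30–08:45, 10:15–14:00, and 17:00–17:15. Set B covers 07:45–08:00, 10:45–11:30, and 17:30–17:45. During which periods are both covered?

10:45–11:30

07:00–07:30 falls entirely outside B.
08:30–08:45 falls entirely outside B.
10:15–14:00 overlaps B on 10:45–11:30.
17:00–17:15 falls entirely outside B.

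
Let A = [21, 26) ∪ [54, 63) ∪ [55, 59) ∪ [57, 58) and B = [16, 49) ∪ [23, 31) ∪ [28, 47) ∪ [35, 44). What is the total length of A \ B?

9

Merge the first list: [21, 26), [54, 63).
Merge the second list: [16, 49).
A \ B = [54, 63).
Total: 9.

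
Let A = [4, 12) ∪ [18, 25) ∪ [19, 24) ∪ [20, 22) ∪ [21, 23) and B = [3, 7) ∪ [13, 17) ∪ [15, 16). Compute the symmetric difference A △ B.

[3, 4) ∪ [7, 12) ∪ [13, 17) ∪ [18, 25)

A, merged: [4, 12), [18, 25).
B, merged: [3, 7), [13, 17).
A but not B: [7, 12), [18, 25).
B but not A: [3, 4), [13, 17).
Combining gives A △ B.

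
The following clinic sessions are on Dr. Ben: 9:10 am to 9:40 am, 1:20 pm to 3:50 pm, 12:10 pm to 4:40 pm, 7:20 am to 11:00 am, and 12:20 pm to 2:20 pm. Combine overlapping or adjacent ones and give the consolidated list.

7:20 am–11:00 am, 12:10 pm–4:40 pm

Sort by start: 7:20 am–11:00 am, 9:10 am–9:40 am, 12:10 pm–4:40 pm, 12:20 pm–2:20 pm, 1:20 pm–3:50 pm.
9:10 am–9:40 am overlaps/touches 7:20 am–11:00 am → extend to 7:20 am–11:00 am.
12:10 pm–4:40 pm is disjoint → start new block.
12:20 pm–2:20 pm overlaps/touches 12:10 pm–4:40 pm → extend to 12:10 pm–4:40 pm.
1:20 pm–3:50 pm overlaps/touches 12:10 pm–4:40 pm → extend to 12:10 pm–4:40 pm.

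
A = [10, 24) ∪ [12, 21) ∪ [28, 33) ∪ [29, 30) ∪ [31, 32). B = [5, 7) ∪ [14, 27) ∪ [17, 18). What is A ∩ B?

[14, 24)

Merge the first list: [10, 24), [28, 33).
Merge the second list: [5, 7), [14, 27).
[10, 24) overlaps B on [14, 24).
[28, 33) falls entirely outside B.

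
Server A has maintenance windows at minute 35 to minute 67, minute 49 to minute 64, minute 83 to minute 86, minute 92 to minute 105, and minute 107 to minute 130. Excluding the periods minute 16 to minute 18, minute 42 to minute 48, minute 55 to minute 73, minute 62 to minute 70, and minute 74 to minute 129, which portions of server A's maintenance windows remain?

minute 35 to minute 42, minute 48 to minute 55, minute 129 to minute 130

A, merged: minute 35 to minute 67, minute 83 to minute 86, minute 92 to minute 105, minute 107 to minute 130.
B, merged: minute 16 to minute 18, minute 42 to minute 48, minute 55 to minute 73, minute 74 to minute 129.
minute 35 to minute 67 minus B → minute 35 to minute 42, minute 48 to minute 55.
minute 83 to minute 86: fully covered by B → removed.
minute 92 to minute 105: fully covered by B → removed.
minute 107 to minute 130 minus B → minute 129 to minute 130.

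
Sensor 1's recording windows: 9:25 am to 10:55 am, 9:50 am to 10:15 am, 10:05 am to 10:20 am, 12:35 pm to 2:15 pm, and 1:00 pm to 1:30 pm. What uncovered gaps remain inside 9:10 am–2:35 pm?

The merged coverage is 9:25 am–10:55 am, 12:35 pm–2:15 pm.
Gaps within 9:10 am–2:35 pm: 9:10 am–9:25 am, 10:55 am–12:35 pm, 2:15 pm–2:35 pm.

9:10 am–9:25 am, 10:55 am–12:35 pm, 2:15 pm–2:35 pm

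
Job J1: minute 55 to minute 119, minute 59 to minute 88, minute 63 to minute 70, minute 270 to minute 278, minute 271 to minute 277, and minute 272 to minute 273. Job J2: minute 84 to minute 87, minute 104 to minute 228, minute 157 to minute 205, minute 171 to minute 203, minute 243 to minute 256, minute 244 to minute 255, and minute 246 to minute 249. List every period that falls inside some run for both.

minute 84 to minute 87, minute 104 to minute 119

A, merged: minute 55 to minute 119, minute 270 to minute 278.
B, merged: minute 84 to minute 87, minute 104 to minute 228, minute 243 to minute 256.
minute 55 to minute 119 overlaps B on minute 84 to minute 87, minute 104 to minute 119.
minute 270 to minute 278 falls entirely outside B.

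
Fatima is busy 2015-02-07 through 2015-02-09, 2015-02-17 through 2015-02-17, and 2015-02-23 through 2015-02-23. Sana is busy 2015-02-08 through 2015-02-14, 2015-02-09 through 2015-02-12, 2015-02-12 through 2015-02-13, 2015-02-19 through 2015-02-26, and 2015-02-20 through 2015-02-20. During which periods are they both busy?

2015-02-08 through 2015-02-09, 2015-02-23 through 2015-02-23

B, merged: 2015-02-08 through 2015-02-14, 2015-02-19 through 2015-02-26.
2015-02-07 through 2015-02-09 overlaps B on 2015-02-08 through 2015-02-09.
2015-02-17 through 2015-02-17 falls entirely outside B.
2015-02-23 through 2015-02-23 overlaps B on 2015-02-23 through 2015-02-23.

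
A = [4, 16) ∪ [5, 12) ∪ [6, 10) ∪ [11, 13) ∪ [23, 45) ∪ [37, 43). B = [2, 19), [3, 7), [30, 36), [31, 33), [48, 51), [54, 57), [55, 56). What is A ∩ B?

[4, 16) ∪ [30, 36)

Merge the first list: [4, 16), [23, 45).
Merge the second list: [2, 19), [30, 36), [48, 51), [54, 57).
[4, 16) ∩ B → [4, 16).
[23, 45) ∩ B → [30, 36).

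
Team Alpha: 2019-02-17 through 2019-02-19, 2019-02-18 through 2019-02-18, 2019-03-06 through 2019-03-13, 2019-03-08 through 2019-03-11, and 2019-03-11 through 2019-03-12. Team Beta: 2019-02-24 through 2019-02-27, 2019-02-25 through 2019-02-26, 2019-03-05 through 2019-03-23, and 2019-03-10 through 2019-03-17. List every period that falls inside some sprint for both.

2019-03-06 through 2019-03-13

First set merges to 2019-02-17 through 2019-02-19, 2019-03-06 through 2019-03-13.
Second set merges to 2019-02-24 through 2019-02-27, 2019-03-05 through 2019-03-23.
2019-02-17 through 2019-02-19 falls entirely outside B.
2019-03-06 through 2019-03-13 overlaps B on 2019-03-06 through 2019-03-13.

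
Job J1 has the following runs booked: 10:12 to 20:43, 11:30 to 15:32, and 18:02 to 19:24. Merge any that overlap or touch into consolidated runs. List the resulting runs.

11:30–15:32 overlaps/touches 10:12–20:43 → extend to 10:12–20:43.
18:02–19:24 overlaps/touches 10:12–20:43 → extend to 10:12–20:43.

10:12–20:43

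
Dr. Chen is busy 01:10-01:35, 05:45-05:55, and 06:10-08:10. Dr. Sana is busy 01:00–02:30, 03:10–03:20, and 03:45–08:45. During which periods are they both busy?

01:10–01:35 meets the second set on 01:10–01:35.
05:45–05:55 meets the second set on 05:45–05:55.
06:10–08:10 meets the second set on 06:10–08:10.

01:10–01:35, 05:45–05:55, 06:10–08:10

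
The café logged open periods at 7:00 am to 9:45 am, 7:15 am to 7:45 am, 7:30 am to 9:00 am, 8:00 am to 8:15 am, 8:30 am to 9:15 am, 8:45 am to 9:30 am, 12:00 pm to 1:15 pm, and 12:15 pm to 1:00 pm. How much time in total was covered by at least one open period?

Merged: 7:00 am-9:45 am, 12:00 pm-1:15 pm.
Lengths: 2 h 45 min + 1 h 15 min = 4 h.

4 h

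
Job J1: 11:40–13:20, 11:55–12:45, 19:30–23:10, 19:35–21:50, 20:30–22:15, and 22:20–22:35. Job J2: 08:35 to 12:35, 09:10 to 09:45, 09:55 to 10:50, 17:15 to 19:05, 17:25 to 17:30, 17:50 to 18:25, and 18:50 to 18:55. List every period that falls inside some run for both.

A, merged: 11:40-13:20, 19:30-23:10.
B, merged: 08:35-12:35, 17:15-19:05.
11:40-13:20 meets the second set on 11:40-12:35.
19:30-23:10: no overlap with the second set.

11:40-12:35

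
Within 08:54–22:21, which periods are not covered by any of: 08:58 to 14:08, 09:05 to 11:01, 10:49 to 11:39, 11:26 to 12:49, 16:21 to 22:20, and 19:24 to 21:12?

08:54–08:58, 14:08–16:21, 22:20–22:21

Covered (merged): 08:58–14:08, 16:21–22:20.
Gaps within 08:54–22:21: 08:54–08:58, 14:08–16:21, 22:20–22:21.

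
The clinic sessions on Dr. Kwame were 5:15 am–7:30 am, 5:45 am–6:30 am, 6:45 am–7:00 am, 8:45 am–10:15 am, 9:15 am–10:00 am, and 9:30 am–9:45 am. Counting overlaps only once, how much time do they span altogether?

3 h 45 min

Merged: 5:15 am–7:30 am, 8:45 am–10:15 am.
Lengths: 2 h 15 min + 1 h 30 min = 3 h 45 min.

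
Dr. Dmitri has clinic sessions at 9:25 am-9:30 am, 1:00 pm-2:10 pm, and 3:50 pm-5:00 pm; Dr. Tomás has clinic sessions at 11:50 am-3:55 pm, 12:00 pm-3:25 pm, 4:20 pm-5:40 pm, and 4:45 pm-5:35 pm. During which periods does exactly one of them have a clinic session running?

9:25 am-9:30 am, 11:50 am-1:00 pm, 2:10 pm-3:50 pm, 3:55 pm-4:20 pm, 5:00 pm-5:40 pm

Second set merges to 11:50 am-3:55 pm, 4:20 pm-5:40 pm.
A \ B = 9:25 am-9:30 am, 3:55 pm-4:20 pm.
B \ A = 11:50 am-1:00 pm, 2:10 pm-3:50 pm, 5:00 pm-5:40 pm.
Union of the two gives the symmetric difference.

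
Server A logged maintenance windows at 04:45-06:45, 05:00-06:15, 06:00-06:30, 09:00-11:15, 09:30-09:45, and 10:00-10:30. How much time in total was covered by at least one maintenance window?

4 h 15 min

Merged: 04:45-06:45, 09:00-11:15.
Lengths: 2 h + 2 h 15 min = 4 h 15 min.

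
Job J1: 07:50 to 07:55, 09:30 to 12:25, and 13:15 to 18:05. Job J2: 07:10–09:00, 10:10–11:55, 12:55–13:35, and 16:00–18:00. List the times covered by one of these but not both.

07:10–07:50, 07:55–09:00, 09:30–10:10, 11:55–12:25, 12:55–13:15, 13:35–16:00, 18:00–18:05

Only in the first: 09:30–10:10, 11:55–12:25, 13:35–16:00, 18:00–18:05.
Only in the second: 07:10–07:50, 07:55–09:00, 12:55–13:15.
Together these are the periods covered by exactly one.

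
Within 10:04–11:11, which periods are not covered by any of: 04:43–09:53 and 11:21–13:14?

10:04-11:11

After merging, the occupied span is 04:43-09:53, 11:21-13:14.
Complement within 10:04-11:11: 10:04-11:11.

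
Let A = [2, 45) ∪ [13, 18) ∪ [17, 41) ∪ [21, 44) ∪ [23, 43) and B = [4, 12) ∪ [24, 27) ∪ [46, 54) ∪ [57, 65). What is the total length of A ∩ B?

11

First set merges to [2, 45).
A ∩ B = [4, 12), [24, 27).
Total: 8 + 3 = 11.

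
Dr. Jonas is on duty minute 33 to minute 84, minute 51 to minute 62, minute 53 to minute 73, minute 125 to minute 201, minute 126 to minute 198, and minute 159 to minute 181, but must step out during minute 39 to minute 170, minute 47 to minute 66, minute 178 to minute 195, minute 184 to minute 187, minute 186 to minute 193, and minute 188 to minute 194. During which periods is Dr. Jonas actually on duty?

minute 33 to minute 39, minute 170 to minute 178, minute 195 to minute 201

A, merged: minute 33 to minute 84, minute 125 to minute 201.
B, merged: minute 39 to minute 170, minute 178 to minute 195.
minute 33 to minute 84 \ B = minute 33 to minute 39.
minute 125 to minute 201 \ B = minute 170 to minute 178, minute 195 to minute 201.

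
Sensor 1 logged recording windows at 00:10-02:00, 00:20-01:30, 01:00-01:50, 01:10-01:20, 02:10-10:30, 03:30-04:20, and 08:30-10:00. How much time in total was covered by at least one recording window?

10 h 10 min

Merged: 00:10–02:00, 02:10–10:30.
Lengths: 1 h 50 min + 8 h 20 min = 10 h 10 min.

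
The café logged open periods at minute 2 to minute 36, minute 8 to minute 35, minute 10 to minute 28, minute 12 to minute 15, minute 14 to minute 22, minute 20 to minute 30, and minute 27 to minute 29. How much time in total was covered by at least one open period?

Merged: minute 2 to minute 36.
Length: 34 minutes.

34 minutes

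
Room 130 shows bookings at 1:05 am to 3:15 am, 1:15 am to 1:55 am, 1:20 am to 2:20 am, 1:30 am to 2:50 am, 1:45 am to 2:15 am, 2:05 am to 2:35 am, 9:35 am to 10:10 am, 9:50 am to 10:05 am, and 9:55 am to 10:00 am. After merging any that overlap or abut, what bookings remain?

1:05 am–3:15 am, 9:35 am–10:10 am

1:15 am–1:55 am overlaps/touches 1:05 am–3:15 am → extend to 1:05 am–3:15 am.
1:20 am–2:20 am overlaps/touches 1:05 am–3:15 am → extend to 1:05 am–3:15 am.
1:30 am–2:50 am overlaps/touches 1:05 am–3:15 am → extend to 1:05 am–3:15 am.
1:45 am–2:15 am overlaps/touches 1:05 am–3:15 am → extend to 1:05 am–3:15 am.
2:05 am–2:35 am overlaps/touches 1:05 am–3:15 am → extend to 1:05 am–3:15 am.
9:35 am–10:10 am is disjoint → start new block.
9:50 am–10:05 am overlaps/touches 9:35 am–10:10 am → extend to 9:35 am–10:10 am.
9:55 am–10:00 am overlaps/touches 9:35 am–10:10 am → extend to 9:35 am–10:10 am.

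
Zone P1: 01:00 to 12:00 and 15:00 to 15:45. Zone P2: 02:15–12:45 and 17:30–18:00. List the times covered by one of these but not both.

01:00–02:15, 12:00–12:45, 15:00–15:45, 17:30–18:00

Only in the first: 01:00–02:15, 15:00–15:45.
Only in the second: 12:00–12:45, 17:30–18:00.
Together these are the periods covered by exactly one.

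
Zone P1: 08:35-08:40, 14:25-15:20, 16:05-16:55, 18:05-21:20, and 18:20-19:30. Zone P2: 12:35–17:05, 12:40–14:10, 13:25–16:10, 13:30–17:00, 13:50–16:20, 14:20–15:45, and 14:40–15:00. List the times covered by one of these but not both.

08:35-08:40, 12:35-14:25, 15:20-16:05, 16:55-17:05, 18:05-21:20

First set merges to 08:35-08:40, 14:25-15:20, 16:05-16:55, 18:05-21:20.
Second set merges to 12:35-17:05.
A but not B: 08:35-08:40, 18:05-21:20.
B but not A: 12:35-14:25, 15:20-16:05, 16:55-17:05.
Combining gives A △ B.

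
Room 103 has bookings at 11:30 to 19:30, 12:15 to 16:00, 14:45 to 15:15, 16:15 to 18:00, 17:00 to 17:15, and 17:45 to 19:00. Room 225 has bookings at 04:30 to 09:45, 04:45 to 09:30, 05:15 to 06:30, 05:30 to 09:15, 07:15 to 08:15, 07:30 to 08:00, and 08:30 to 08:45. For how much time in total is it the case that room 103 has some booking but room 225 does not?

A, merged: 11:30–19:30.
B, merged: 04:30–09:45.
A \ B = 11:30–19:30.
Total: 8 h.

8 h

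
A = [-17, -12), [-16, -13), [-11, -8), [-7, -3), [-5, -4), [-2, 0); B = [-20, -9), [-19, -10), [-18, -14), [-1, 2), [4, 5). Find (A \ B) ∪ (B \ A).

[-20, -17) ∪ [-12, -11) ∪ [-9, -8) ∪ [-7, -3) ∪ [-2, -1) ∪ [0, 2) ∪ [4, 5)

First set merges to [-17, -12), [-11, -8), [-7, -3), [-2, 0).
Second set merges to [-20, -9), [-1, 2), [4, 5).
Only in the first: [-9, -8), [-7, -3), [-2, -1).
Only in the second: [-20, -17), [-12, -11), [0, 2), [4, 5).
Together these are the periods covered by exactly one.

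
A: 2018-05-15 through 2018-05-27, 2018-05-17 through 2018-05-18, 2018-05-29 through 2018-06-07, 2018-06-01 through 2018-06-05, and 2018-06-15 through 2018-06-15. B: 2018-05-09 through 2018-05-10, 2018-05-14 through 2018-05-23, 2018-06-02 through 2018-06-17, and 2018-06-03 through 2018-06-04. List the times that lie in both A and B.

2018-05-15 through 2018-05-23, 2018-06-02 through 2018-06-07, 2018-06-15 through 2018-06-15

First set merges to 2018-05-15 through 2018-05-27, 2018-05-29 through 2018-06-07, 2018-06-15 through 2018-06-15.
Second set merges to 2018-05-09 through 2018-05-10, 2018-05-14 through 2018-05-23, 2018-06-02 through 2018-06-17.
2018-05-15 through 2018-05-27 ∩ B → 2018-05-15 through 2018-05-23.
2018-05-29 through 2018-06-07 ∩ B → 2018-06-02 through 2018-06-07.
2018-06-15 through 2018-06-15 ∩ B → 2018-06-15 through 2018-06-15.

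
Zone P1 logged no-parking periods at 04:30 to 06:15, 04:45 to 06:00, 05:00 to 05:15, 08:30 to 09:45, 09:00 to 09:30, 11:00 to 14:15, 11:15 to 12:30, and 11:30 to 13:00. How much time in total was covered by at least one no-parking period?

6 h 15 min

Merged: 04:30-06:15, 08:30-09:45, 11:00-14:15.
Lengths: 1 h 45 min + 1 h 15 min + 3 h 15 min = 6 h 15 min.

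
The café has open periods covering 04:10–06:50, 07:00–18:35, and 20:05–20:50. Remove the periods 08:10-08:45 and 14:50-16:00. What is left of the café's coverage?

04:10–06:50, 07:00–08:10, 08:45–14:50, 16:00–18:35, 20:05–20:50

04:10–06:50 is untouched.
07:00–18:35 with B removed leaves 07:00–08:10, 08:45–14:50, 16:00–18:35.
20:05–20:50 is untouched.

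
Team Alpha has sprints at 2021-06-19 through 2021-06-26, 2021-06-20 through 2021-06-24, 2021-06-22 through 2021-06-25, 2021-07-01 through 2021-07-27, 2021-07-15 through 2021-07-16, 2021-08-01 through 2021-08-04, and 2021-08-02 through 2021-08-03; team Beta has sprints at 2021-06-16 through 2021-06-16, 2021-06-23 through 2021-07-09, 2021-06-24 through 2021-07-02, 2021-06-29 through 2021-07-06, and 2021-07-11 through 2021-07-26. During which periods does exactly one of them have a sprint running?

Merge the first list: 2021-06-19 through 2021-06-26, 2021-07-01 through 2021-07-27, 2021-08-01 through 2021-08-04.
Merge the second list: 2021-06-16 through 2021-06-16, 2021-06-23 through 2021-07-09, 2021-07-11 through 2021-07-26.
A but not B: 2021-06-19 through 2021-06-22, 2021-07-10 through 2021-07-10, 2021-07-27 through 2021-07-27, 2021-08-01 through 2021-08-04.
B but not A: 2021-06-16 through 2021-06-16, 2021-06-27 through 2021-06-30.
Combining gives A △ B.

2021-06-16 through 2021-06-16, 2021-06-19 through 2021-06-22, 2021-06-27 through 2021-06-30, 2021-07-10 through 2021-07-10, 2021-07-27 through 2021-07-27, 2021-08-01 through 2021-08-04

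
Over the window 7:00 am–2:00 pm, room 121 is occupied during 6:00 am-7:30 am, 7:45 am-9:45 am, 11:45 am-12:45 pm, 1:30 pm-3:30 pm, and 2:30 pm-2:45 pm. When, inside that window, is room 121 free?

After merging, the occupied span is 6:00 am–7:30 am, 7:45 am–9:45 am, 11:45 am–12:45 pm, 1:30 pm–3:30 pm.
Uncovered inside 7:00 am–2:00 pm: 7:30 am–7:45 am, 9:45 am–11:45 am, 12:45 pm–1:30 pm.

7:30 am–7:45 am, 9:45 am–11:45 am, 12:45 pm–1:30 pm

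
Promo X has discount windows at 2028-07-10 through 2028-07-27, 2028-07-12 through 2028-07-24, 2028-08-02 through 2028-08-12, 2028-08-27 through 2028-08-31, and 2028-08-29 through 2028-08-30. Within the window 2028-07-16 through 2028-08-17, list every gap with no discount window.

2028-07-28 through 2028-08-01, 2028-08-13 through 2028-08-17

The merged coverage is 2028-07-10 through 2028-07-27, 2028-08-02 through 2028-08-12, 2028-08-27 through 2028-08-31.
Uncovered inside 2028-07-16 through 2028-08-17: 2028-07-28 through 2028-08-01, 2028-08-13 through 2028-08-17.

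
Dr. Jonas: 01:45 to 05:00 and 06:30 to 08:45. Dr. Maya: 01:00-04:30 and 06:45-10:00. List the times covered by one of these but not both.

01:00–01:45, 04:30–05:00, 06:30–06:45, 08:45–10:00

A \ B = 04:30–05:00, 06:30–06:45.
B \ A = 01:00–01:45, 08:45–10:00.
Union of the two gives the symmetric difference.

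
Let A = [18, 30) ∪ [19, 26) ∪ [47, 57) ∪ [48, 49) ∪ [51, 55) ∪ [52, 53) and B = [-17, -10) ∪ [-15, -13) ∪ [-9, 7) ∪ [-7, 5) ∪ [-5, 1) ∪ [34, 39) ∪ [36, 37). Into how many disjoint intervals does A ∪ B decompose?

A, merged: [18, 30), [47, 57).
B, merged: [-17, -10), [-9, 7), [34, 39).
A ∪ B = [-17, -10), [-9, 7), [18, 30), [34, 39), [47, 57).
That is 5 disjoint pieces.

5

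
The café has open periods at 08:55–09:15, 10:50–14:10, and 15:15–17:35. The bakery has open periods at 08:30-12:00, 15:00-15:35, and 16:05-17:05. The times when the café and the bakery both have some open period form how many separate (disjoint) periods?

4

A ∩ B = 08:55–09:15, 10:50–12:00, 15:15–15:35, 16:05–17:05.
That is 4 disjoint pieces.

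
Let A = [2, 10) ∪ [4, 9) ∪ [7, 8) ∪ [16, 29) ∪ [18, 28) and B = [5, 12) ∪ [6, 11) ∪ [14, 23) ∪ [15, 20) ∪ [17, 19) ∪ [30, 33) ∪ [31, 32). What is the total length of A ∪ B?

28

A, merged: [2, 10), [16, 29).
B, merged: [5, 12), [14, 23), [30, 33).
A ∪ B = [2, 12), [14, 29), [30, 33).
Total: 10 + 15 + 3 = 28.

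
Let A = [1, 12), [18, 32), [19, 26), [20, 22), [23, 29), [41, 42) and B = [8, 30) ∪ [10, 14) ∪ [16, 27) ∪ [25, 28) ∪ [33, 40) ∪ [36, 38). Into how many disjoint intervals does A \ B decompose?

3

First set merges to [1, 12), [18, 32), [41, 42).
Second set merges to [8, 30), [33, 40).
A \ B = [1, 8), [30, 32), [41, 42).
That is 3 disjoint pieces.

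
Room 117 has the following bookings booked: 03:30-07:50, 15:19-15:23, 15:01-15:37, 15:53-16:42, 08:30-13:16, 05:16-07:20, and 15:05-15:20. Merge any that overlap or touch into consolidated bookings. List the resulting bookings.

03:30–07:50, 08:30–13:16, 15:01–15:37, 15:53–16:42

Sort by start: 03:30–07:50, 05:16–07:20, 08:30–13:16, 15:01–15:37, 15:05–15:20, 15:19–15:23, 15:53–16:42.
05:16–07:20 overlaps/touches 03:30–07:50 → extend to 03:30–07:50.
08:30–13:16 is disjoint → start new block.
15:01–15:37 is disjoint → start new block.
15:05–15:20 overlaps/touches 15:01–15:37 → extend to 15:01–15:37.
15:19–15:23 overlaps/touches 15:01–15:37 → extend to 15:01–15:37.
15:53–16:42 is disjoint → start new block.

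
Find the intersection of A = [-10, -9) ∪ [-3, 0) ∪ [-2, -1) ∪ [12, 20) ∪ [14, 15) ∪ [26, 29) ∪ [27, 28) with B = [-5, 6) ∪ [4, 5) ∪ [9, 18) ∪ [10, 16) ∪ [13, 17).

Merge the first list: [-10, -9), [-3, 0), [12, 20), [26, 29).
Merge the second list: [-5, 6), [9, 18).
[-10, -9): no overlap with the second set.
[-3, 0) meets the second set on [-3, 0).
[12, 20) meets the second set on [12, 18).
[26, 29): no overlap with the second set.

[-3, 0) ∪ [12, 18)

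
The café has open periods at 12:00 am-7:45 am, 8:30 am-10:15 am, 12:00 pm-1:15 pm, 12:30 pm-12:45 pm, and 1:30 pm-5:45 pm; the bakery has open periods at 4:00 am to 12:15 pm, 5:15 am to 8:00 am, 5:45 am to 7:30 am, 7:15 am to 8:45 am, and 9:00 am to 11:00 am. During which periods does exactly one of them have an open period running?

Merge the first list: 12:00 am–7:45 am, 8:30 am–10:15 am, 12:00 pm–1:15 pm, 1:30 pm–5:45 pm.
Merge the second list: 4:00 am–12:15 pm.
Only in the first: 12:00 am–4:00 am, 12:15 pm–1:15 pm, 1:30 pm–5:45 pm.
Only in the second: 7:45 am–8:30 am, 10:15 am–12:00 pm.
Together these are the periods covered by exactly one.

12:00 am–4:00 am, 7:45 am–8:30 am, 10:15 am–12:00 pm, 12:15 pm–1:15 pm, 1:30 pm–5:45 pm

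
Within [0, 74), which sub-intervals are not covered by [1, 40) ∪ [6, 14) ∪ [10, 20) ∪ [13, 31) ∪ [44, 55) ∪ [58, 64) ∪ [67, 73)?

The merged coverage is [1, 40), [44, 55), [58, 64), [67, 73).
Complement within [0, 74): [0, 1), [40, 44), [55, 58), [64, 67), [73, 74).

[0, 1) ∪ [40, 44) ∪ [55, 58) ∪ [64, 67) ∪ [73, 74)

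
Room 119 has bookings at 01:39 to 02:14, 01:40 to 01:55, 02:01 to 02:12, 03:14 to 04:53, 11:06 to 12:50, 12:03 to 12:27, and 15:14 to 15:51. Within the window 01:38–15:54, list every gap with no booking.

01:38–01:39, 02:14–03:14, 04:53–11:06, 12:50–15:14, 15:51–15:54

The merged coverage is 01:39–02:14, 03:14–04:53, 11:06–12:50, 15:14–15:51.
Complement within 01:38–15:54: 01:38–01:39, 02:14–03:14, 04:53–11:06, 12:50–15:14, 15:51–15:54.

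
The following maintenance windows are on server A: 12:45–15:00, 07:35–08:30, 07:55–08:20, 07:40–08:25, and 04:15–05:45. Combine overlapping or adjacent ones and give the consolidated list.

04:15-05:45, 07:35-08:30, 12:45-15:00

Sort by start: 04:15-05:45, 07:35-08:30, 07:40-08:25, 07:55-08:20, 12:45-15:00.
07:35-08:30 is disjoint → start new block.
07:40-08:25 overlaps/touches 07:35-08:30 → extend to 07:35-08:30.
07:55-08:20 overlaps/touches 07:35-08:30 → extend to 07:35-08:30.
12:45-15:00 is disjoint → start new block.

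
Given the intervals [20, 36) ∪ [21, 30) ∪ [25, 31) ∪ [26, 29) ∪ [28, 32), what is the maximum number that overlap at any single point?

5

Walk the sorted start/end points keeping a running depth.
The depth first hits 5 at 28.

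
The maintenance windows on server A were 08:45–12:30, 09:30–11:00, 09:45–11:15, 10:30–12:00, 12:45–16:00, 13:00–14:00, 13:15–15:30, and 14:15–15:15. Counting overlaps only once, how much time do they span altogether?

Merged: 08:45–12:30, 12:45–16:00.
Lengths: 3 h 45 min + 3 h 15 min = 7 h.

7 h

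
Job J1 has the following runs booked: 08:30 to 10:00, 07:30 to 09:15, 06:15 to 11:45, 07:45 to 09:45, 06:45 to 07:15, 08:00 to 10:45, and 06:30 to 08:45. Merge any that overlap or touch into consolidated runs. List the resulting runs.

06:15–11:45

Sort by start: 06:15–11:45, 06:30–08:45, 06:45–07:15, 07:30–09:15, 07:45–09:45, 08:00–10:45, 08:30–10:00.
06:30–08:45 overlaps/touches 06:15–11:45 → extend to 06:15–11:45.
06:45–07:15 overlaps/touches 06:15–11:45 → extend to 06:15–11:45.
07:30–09:15 overlaps/touches 06:15–11:45 → extend to 06:15–11:45.
07:45–09:45 overlaps/touches 06:15–11:45 → extend to 06:15–11:45.
08:00–10:45 overlaps/touches 06:15–11:45 → extend to 06:15–11:45.
08:30–10:00 overlaps/touches 06:15–11:45 → extend to 06:15–11:45.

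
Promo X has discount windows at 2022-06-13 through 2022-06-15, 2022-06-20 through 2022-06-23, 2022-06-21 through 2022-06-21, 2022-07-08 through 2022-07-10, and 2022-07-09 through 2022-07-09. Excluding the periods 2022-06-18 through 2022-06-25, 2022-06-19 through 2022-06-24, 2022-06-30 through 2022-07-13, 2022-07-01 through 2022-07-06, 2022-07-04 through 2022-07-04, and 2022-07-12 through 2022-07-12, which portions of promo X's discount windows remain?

2022-06-13 through 2022-06-15

First set merges to 2022-06-13 through 2022-06-15, 2022-06-20 through 2022-06-23, 2022-07-08 through 2022-07-10.
Second set merges to 2022-06-18 through 2022-06-25, 2022-06-30 through 2022-07-13.
2022-06-13 through 2022-06-15: nothing removed.
2022-06-20 through 2022-06-23: entirely removed.
2022-07-08 through 2022-07-10: entirely removed.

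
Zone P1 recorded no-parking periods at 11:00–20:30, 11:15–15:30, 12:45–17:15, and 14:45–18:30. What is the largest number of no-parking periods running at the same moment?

4

Walk the sorted start/end points keeping a running depth.
The depth first hits 4 at 14:45.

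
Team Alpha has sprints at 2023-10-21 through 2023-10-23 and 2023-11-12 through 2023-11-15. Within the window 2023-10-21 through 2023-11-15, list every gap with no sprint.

2023-10-24 through 2023-11-11

The merged coverage is 2023-10-21 through 2023-10-23, 2023-11-12 through 2023-11-15.
Uncovered inside 2023-10-21 through 2023-11-15: 2023-10-24 through 2023-11-11.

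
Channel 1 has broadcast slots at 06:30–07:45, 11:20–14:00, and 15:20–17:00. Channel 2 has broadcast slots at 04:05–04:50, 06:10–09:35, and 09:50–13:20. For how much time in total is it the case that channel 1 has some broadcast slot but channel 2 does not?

2 h 20 min

A \ B = 13:20–14:00, 15:20–17:00.
Total: 40 min + 1 h 40 min = 2 h 20 min.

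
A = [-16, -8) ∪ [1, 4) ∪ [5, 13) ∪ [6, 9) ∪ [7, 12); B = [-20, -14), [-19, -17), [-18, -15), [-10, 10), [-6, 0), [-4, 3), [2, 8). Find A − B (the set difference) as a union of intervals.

[-14, -10) ∪ [10, 13)

First set merges to [-16, -8), [1, 4), [5, 13).
Second set merges to [-20, -14), [-10, 10).
[-16, -8) minus B → [-14, -10).
[1, 4): fully covered by B → removed.
[5, 13) minus B → [10, 13).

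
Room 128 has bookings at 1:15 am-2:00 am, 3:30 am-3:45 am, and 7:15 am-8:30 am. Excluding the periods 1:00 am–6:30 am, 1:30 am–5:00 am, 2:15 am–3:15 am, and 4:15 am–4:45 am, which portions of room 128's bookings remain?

Merge the second list: 1:00 am-6:30 am.
1:15 am-2:00 am lies entirely inside B → drops out.
3:30 am-3:45 am lies entirely inside B → drops out.
7:15 am-8:30 am is untouched.

7:15 am-8:30 am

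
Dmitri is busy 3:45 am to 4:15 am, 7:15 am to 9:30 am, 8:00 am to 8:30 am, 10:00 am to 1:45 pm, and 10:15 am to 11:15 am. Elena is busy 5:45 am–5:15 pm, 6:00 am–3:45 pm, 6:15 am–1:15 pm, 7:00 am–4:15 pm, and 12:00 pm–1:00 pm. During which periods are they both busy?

7:15 am–9:30 am, 10:00 am–1:45 pm

First set merges to 3:45 am–4:15 am, 7:15 am–9:30 am, 10:00 am–1:45 pm.
Second set merges to 5:45 am–5:15 pm.
3:45 am–4:15 am meets no B interval.
7:15 am–9:30 am ∩ B → 7:15 am–9:30 am.
10:00 am–1:45 pm ∩ B → 10:00 am–1:45 pm.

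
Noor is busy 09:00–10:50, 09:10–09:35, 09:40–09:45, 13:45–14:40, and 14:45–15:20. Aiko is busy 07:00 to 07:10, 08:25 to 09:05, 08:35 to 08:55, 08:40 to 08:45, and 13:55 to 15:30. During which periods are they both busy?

09:00–09:05, 13:55–14:40, 14:45–15:20

A, merged: 09:00–10:50, 13:45–14:40, 14:45–15:20.
B, merged: 07:00–07:10, 08:25–09:05, 13:55–15:30.
09:00–10:50 meets the second set on 09:00–09:05.
13:45–14:40 meets the second set on 13:55–14:40.
14:45–15:20 meets the second set on 14:45–15:20.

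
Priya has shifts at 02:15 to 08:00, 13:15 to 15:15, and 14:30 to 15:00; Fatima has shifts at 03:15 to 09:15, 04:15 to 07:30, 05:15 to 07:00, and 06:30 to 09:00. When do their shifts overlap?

03:15-08:00

First set merges to 02:15-08:00, 13:15-15:15.
Second set merges to 03:15-09:15.
02:15-08:00 ∩ B → 03:15-08:00.
13:15-15:15 meets no B interval.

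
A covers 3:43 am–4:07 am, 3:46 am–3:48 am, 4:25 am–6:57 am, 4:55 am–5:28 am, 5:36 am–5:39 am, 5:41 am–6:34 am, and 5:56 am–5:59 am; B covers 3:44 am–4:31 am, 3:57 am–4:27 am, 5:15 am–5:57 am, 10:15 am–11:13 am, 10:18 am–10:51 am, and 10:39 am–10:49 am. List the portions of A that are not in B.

A, merged: 3:43 am–4:07 am, 4:25 am–6:57 am.
B, merged: 3:44 am–4:31 am, 5:15 am–5:57 am, 10:15 am–11:13 am.
3:43 am–4:07 am minus B → 3:43 am–3:44 am.
4:25 am–6:57 am minus B → 4:31 am–5:15 am, 5:57 am–6:57 am.

3:43 am–3:44 am, 4:31 am–5:15 am, 5:57 am–6:57 am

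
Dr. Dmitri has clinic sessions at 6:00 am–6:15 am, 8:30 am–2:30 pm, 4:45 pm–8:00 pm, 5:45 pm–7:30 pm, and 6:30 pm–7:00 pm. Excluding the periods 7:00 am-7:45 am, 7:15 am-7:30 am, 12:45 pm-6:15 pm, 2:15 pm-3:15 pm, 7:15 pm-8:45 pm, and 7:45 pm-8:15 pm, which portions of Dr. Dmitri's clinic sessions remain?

Merge the first list: 6:00 am-6:15 am, 8:30 am-2:30 pm, 4:45 pm-8:00 pm.
Merge the second list: 7:00 am-7:45 am, 12:45 pm-6:15 pm, 7:15 pm-8:45 pm.
6:00 am-6:15 am is untouched.
8:30 am-2:30 pm with B removed leaves 8:30 am-12:45 pm.
4:45 pm-8:00 pm with B removed leaves 6:15 pm-7:15 pm.

6:00 am-6:15 am, 8:30 am-12:45 pm, 6:15 pm-7:15 pm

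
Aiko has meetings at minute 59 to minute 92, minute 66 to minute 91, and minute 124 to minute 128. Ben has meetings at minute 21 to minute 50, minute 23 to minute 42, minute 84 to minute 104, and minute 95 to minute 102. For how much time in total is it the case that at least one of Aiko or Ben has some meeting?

First set merges to minute 59 to minute 92, minute 124 to minute 128.
Second set merges to minute 21 to minute 50, minute 84 to minute 104.
A ∪ B = minute 21 to minute 50, minute 59 to minute 104, minute 124 to minute 128.
Total: 29 minutes + 45 minutes + 4 minutes = 78 minutes.

78 minutes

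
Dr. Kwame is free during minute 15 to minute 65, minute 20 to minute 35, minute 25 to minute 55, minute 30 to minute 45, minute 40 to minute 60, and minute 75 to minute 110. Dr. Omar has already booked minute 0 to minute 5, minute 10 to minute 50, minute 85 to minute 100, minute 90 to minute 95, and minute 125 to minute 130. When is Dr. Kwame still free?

Merge the first list: minute 15 to minute 65, minute 75 to minute 110.
Merge the second list: minute 0 to minute 5, minute 10 to minute 50, minute 85 to minute 100, minute 125 to minute 130.
minute 15 to minute 65 minus B → minute 50 to minute 65.
minute 75 to minute 110 minus B → minute 75 to minute 85, minute 100 to minute 110.

minute 50 to minute 65, minute 75 to minute 85, minute 100 to minute 110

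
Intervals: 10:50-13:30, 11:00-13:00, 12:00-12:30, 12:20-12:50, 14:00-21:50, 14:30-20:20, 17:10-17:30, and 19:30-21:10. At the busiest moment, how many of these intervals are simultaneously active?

4

Walk the sorted start/end points keeping a running depth.
The depth first hits 4 at 12:20.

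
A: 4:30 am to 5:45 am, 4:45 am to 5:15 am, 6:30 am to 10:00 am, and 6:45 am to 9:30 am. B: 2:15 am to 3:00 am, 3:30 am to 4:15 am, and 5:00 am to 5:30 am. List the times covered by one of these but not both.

A, merged: 4:30 am–5:45 am, 6:30 am–10:00 am.
Only in the first: 4:30 am–5:00 am, 5:30 am–5:45 am, 6:30 am–10:00 am.
Only in the second: 2:15 am–3:00 am, 3:30 am–4:15 am.
Together these are the periods covered by exactly one.

2:15 am–3:00 am, 3:30 am–4:15 am, 4:30 am–5:00 am, 5:30 am–5:45 am, 6:30 am–10:00 am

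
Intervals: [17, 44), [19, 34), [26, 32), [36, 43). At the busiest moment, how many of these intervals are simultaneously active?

Walk the sorted start/end points keeping a running depth.
The depth first hits 3 at 26.

3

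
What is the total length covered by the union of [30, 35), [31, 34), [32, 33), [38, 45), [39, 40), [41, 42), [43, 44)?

12

Merged: [30, 35), [38, 45).
Lengths: 5 + 7 = 12.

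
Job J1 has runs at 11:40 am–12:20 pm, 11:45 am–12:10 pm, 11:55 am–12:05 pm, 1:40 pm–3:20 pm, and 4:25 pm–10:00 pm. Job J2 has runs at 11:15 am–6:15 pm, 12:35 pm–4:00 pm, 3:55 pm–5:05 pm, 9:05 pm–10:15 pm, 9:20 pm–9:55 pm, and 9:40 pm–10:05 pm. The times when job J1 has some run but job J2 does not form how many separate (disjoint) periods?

1

Merge the first list: 11:40 am–12:20 pm, 1:40 pm–3:20 pm, 4:25 pm–10:00 pm.
Merge the second list: 11:15 am–6:15 pm, 9:05 pm–10:15 pm.
A \ B = 6:15 pm–9:05 pm.
That is 1 disjoint piece.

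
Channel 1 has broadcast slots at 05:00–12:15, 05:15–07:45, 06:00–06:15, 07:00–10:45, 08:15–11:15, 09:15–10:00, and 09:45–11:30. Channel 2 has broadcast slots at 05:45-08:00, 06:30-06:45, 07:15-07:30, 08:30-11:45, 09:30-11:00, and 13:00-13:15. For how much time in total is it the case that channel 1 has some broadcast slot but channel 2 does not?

1 h 45 min

Merge the first list: 05:00-12:15.
Merge the second list: 05:45-08:00, 08:30-11:45, 13:00-13:15.
A \ B = 05:00-05:45, 08:00-08:30, 11:45-12:15.
Total: 45 min + 30 min + 30 min = 1 h 45 min.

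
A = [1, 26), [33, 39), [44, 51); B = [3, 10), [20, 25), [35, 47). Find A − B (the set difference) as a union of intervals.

[1, 26) \ B = [1, 3), [10, 20), [25, 26).
[33, 39) \ B = [33, 35).
[44, 51) \ B = [47, 51).

[1, 3) ∪ [10, 20) ∪ [25, 26) ∪ [33, 35) ∪ [47, 51)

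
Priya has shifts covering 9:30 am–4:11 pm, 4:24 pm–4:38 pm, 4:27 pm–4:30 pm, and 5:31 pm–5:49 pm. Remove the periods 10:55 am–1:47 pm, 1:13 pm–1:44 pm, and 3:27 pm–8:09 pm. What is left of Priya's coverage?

9:30 am–10:55 am, 1:47 pm–3:27 pm

First set merges to 9:30 am–4:11 pm, 4:24 pm–4:38 pm, 5:31 pm–5:49 pm.
Second set merges to 10:55 am–1:47 pm, 3:27 pm–8:09 pm.
9:30 am–4:11 pm with B removed leaves 9:30 am–10:55 am, 1:47 pm–3:27 pm.
4:24 pm–4:38 pm lies entirely inside B → drops out.
5:31 pm–5:49 pm lies entirely inside B → drops out.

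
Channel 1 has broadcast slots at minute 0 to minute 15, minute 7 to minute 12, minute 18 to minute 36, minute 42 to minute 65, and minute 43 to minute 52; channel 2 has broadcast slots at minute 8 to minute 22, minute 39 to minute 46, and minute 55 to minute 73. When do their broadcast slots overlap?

A, merged: minute 0 to minute 15, minute 18 to minute 36, minute 42 to minute 65.
minute 0 to minute 15 meets the second set on minute 8 to minute 15.
minute 18 to minute 36 meets the second set on minute 18 to minute 22.
minute 42 to minute 65 meets the second set on minute 42 to minute 46, minute 55 to minute 65.

minute 8 to minute 15, minute 18 to minute 22, minute 42 to minute 46, minute 55 to minute 65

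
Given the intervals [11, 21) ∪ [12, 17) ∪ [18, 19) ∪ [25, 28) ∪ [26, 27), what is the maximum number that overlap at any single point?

2

Sweep endpoints in order; track running count of active intervals.
Peak of 2 reached at 12.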